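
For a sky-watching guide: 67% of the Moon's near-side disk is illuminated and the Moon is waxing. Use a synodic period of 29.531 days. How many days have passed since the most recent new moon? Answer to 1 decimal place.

Invert f = (1 − cos θ)/2 to get cos θ = 1 − 2(0.67) = -0.340, hence θ₀ = arccos -0.340 = 109.9°.
The Moon is waxing (0°–180°), so θ = 109.9° directly.
At 360°/29.531 d per day, 109.9° corresponds to 9.01 days.

9.0 days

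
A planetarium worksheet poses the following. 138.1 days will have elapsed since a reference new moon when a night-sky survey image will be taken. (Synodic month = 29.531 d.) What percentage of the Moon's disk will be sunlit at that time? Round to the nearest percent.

138.1/29.531 = 4.676 lunations, so 4 complete cycles and 19.98 d into the next.
Phase angle: θ = 360°·(19.98 d)/(29.531 d) = 243.5°.
cos 243.5° = (-0.446), so f = (1 − (-0.446))/2 = 0.723, so 72%.

72%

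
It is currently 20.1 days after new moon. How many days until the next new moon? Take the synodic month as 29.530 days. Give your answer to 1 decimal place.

One full lunation from the last new moon is 29.530 d; remaining = 29.530 − 20.1 = 9.430 d.

9.4 days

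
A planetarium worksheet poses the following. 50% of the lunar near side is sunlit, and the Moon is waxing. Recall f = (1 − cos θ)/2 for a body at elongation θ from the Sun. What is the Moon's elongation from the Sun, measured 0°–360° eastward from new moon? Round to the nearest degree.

90°

From f = (1 − cos θ)/2: cos θ = 1 − 2×0.50 = 0.000; arccos → 90.0°.
The Moon is waxing (0°–180°), so θ = 90.0° directly.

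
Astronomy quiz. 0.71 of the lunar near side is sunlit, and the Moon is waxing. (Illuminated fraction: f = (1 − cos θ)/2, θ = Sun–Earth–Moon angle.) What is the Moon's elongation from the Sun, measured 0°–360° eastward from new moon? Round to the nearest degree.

115°

From f = (1 − cos θ)/2: cos θ = 1 − 2×0.71 = -0.420; arccos → 114.8°.
Waxing ⇒ before full, so θ = 114.8°.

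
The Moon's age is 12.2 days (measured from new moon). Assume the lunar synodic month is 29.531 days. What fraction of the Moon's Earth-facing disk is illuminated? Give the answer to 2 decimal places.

0.93

Phase angle: θ = 360°·(12.2 d)/(29.531 d) = 148.7°.
Illuminated fraction = (1 − cos 148.7°)/2 = (1 − (-0.855))/2 ≈ 0.927.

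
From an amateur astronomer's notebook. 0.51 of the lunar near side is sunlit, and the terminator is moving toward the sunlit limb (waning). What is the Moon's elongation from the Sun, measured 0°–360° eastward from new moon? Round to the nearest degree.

From f = (1 − cos θ)/2: cos θ = 1 − 2×0.51 = -0.020; arccos → 91.1°.
Since the Moon is past full (waning), take the reflex angle: θ = 360° − 91.1° = 268.9°.

269°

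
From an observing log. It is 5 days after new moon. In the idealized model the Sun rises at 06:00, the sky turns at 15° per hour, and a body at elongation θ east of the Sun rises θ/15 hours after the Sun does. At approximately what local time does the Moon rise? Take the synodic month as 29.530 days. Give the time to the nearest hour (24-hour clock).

Elongation θ = 360° × 5/29.530 ≈ 61.0°.
Delay after the Sun = 61.0° / (15°/h) ≈ 4.06 h.
06:00 + 4.06 h ≈ 10:04 → 10:00 to the nearest hour.

10:00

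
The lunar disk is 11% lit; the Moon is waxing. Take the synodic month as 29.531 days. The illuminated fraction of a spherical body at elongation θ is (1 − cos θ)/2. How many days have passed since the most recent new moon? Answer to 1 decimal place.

From f = (1 − cos θ)/2: cos θ = 1 − 2×0.11 = 0.780; arccos → 38.7°.
Before full moon the principal value applies: θ = 38.7°.
That fraction of the synodic month is 38.7/360 × 29.531 d ≈ 3.18 d.

3.2 days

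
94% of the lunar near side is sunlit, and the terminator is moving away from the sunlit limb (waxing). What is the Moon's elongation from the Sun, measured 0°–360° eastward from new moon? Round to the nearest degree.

Invert f = (1 − cos θ)/2 to get cos θ = 1 − 2(0.94) = -0.880, hence θ₀ = arccos -0.880 = 151.6°.
Waxing ⇒ before full, so θ = 151.6°.

152°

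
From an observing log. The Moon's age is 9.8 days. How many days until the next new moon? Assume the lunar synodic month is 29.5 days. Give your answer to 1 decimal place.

One full lunation from the last new moon is 29.5 d; remaining = 29.5 − 9.8 = 19.700 d.

19.7 days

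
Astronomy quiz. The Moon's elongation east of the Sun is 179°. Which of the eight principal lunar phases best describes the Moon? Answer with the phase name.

The full moon sector spans roughly 158°–202°; 179° falls inside it.

full moon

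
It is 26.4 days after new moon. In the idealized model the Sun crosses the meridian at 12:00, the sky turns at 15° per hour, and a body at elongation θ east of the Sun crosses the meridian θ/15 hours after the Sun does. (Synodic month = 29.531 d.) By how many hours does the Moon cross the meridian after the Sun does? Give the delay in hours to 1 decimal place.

The Moon has covered 26.4/29.531 of its cycle, so θ ≈ 360° × 26.4/29.531 = 321.8°.
At 15° of sky rotation per hour, 321.8° corresponds to a 21.46 h lag.
So the Moon crosses the meridian 21.46 h after the Sun.

21.5 h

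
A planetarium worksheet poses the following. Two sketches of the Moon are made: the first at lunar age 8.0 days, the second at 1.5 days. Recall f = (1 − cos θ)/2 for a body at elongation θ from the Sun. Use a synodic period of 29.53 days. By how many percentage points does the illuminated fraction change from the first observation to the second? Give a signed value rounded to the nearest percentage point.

θ₁ = 360° × 8.0/29.53 = 97.5°, f₁ = (1 − cos θ₁)/2 = 0.566.
θ₂ = 360° × 1.5/29.53 = 18.3°, f₂ = (1 − cos θ₂)/2 = 0.025.
Change = f₂ − f₁ = -0.540 → -54 percentage points.

-54 percentage points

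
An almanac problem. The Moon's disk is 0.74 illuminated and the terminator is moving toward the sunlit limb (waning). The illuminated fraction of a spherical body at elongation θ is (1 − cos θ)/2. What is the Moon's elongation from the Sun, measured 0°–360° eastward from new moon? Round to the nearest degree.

241°

cos θ = 1 − 2f = -0.480, giving a principal value of 118.7°.
A waning Moon lies in 180°–360°, so θ = 360° − 118.7° = 241.3°.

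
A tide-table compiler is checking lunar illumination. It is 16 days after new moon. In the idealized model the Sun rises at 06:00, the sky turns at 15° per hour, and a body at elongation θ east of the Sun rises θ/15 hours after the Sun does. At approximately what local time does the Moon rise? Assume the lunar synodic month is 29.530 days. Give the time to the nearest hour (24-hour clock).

19:00

Elongation θ = 360° × 16/29.530 ≈ 195.1°.
At 15° of sky rotation per hour, 195.1° corresponds to a 13.00 h lag.
06:00 + 13.00 h ≈ 19:00 → 19:00 to the nearest hour.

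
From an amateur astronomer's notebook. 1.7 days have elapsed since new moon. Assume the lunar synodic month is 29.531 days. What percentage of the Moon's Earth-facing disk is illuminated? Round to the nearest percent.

Phase angle: θ = 360°·(1.7 d)/(29.531 d) = 20.7°.
Illuminated fraction = (1 − cos 20.7°)/2 = (1 − 0.935)/2 ≈ 0.032, so 3%.

3%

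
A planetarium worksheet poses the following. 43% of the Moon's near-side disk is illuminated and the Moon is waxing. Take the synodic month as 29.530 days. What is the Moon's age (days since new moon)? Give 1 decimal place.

Invert f = (1 − cos θ)/2 to get cos θ = 1 − 2(0.43) = 0.140, hence θ₀ = arccos 0.140 = 82.0°.
The Moon is waxing (0°–180°), so θ = 82.0° directly.
At 360°/29.530 d per day, 82.0° corresponds to 6.72 days.

6.7 days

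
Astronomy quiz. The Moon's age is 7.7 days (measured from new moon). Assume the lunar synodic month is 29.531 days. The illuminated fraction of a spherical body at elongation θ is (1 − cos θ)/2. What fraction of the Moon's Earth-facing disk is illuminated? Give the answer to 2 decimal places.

Elongation θ = 360° × 7.7/29.531 ≈ 93.9°.
With cos θ = (-0.067), the lit fraction is (1 − (-0.067))/2 ≈ 0.534.

0.53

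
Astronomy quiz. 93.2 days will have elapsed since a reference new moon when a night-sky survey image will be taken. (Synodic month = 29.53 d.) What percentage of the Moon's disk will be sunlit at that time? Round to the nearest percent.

93.2 d spans 3 complete synodic months (3 × 29.53 = 88.59 d) plus 4.61 d.
Elongation θ = 360° × 4.61/29.53 ≈ 56.2°.
With cos θ = 0.556, the lit fraction is (1 − 0.556)/2 ≈ 0.222, so 22%.

22%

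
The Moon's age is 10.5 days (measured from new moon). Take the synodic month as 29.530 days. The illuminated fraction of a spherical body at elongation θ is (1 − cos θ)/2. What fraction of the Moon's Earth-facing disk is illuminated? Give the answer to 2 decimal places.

0.81

The Moon has covered 10.5/29.530 of its cycle, so θ ≈ 360° × 10.5/29.530 = 128.0°.
With cos θ = (-0.616), the lit fraction is (1 − (-0.616))/2 ≈ 0.808.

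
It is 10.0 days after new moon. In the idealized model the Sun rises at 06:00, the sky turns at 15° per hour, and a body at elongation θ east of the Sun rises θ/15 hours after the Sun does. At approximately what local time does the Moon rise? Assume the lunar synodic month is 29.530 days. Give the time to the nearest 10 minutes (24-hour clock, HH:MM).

Phase angle: θ = 360°·(10.0 d)/(29.530 d) = 121.9°.
At 15° of sky rotation per hour, 121.9° corresponds to a 8.13 h lag.
06:00 + 8.127 h ≈ 14:08 → 14:10 to the nearest ten minutes.

14:10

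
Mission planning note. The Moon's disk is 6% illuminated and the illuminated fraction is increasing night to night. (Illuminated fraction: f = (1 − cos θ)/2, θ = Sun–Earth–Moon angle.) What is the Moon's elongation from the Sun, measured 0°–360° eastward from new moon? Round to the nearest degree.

28°

cos θ = 1 − 2f = 0.880, giving a principal value of 28.4°.
Waxing ⇒ before full, so θ = 28.4°.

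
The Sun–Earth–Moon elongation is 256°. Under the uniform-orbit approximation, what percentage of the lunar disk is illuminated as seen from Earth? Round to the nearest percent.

f = (1 − cos 256°)/2 = (1 − (-0.242))/2 ≈ 0.621, i.e. 62%.

62%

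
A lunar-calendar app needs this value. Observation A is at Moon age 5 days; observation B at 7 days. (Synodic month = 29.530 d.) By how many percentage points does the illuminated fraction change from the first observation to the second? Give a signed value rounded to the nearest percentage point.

+20 percentage points

θ₁ = 360° × 5/29.530 = 61.0°, f₁ = (1 − cos θ₁)/2 = 0.257.
θ₂ = 360° × 7/29.530 = 85.3°, f₂ = (1 − cos θ₂)/2 = 0.459.
Change = f₂ − f₁ = +0.202 → +20 percentage points.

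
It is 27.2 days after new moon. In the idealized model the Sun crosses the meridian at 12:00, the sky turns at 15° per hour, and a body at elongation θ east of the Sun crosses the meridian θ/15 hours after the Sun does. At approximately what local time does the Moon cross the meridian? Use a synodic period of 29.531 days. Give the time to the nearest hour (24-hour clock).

10:00

The Moon has covered 27.2/29.531 of its cycle, so θ ≈ 360° × 27.2/29.531 = 331.6°.
The Moon trails the Sun by θ/15 = 331.6/15 ≈ 22.11 hours.
12:00 + 22.11 h ≈ 10:06 → 10:00 to the nearest hour.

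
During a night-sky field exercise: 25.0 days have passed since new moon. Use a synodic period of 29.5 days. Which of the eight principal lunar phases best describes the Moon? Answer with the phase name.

waning crescent

At 25.0/29.5 of the cycle, θ ≈ 305° — the waning crescent range.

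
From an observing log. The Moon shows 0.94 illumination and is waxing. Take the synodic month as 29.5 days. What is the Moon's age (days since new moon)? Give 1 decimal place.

cos θ = 1 − 2f = -0.880, giving a principal value of 151.6°.
Before full moon the principal value applies: θ = 151.6°.
That fraction of the synodic month is 151.6/360 × 29.5 d ≈ 12.43 d.

12.4 days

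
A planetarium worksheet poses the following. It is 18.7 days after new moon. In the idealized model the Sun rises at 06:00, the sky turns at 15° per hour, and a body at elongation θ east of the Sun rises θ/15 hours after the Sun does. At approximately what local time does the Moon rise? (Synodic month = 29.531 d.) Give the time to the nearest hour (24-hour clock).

Phase angle: θ = 360°·(18.7 d)/(29.531 d) = 228.0°.
At 15° of sky rotation per hour, 228.0° corresponds to a 15.20 h lag.
06:00 + 15.20 h ≈ 21:12 → 21:00 to the nearest hour.

21:00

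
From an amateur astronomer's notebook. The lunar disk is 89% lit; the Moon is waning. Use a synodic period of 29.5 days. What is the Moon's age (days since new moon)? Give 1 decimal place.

Invert f = (1 − cos θ)/2 to get cos θ = 1 − 2(0.89) = -0.780, hence θ₀ = arccos -0.780 = 141.3°.
A waning Moon lies in 180°–360°, so θ = 360° − 141.3° = 218.7°.
That fraction of the synodic month is 218.7/360 × 29.5 d ≈ 17.92 d.

17.9 days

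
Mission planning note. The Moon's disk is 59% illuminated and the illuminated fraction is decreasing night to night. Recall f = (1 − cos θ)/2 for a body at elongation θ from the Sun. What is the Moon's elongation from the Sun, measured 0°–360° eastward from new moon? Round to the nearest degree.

260°

Invert f = (1 − cos θ)/2 to get cos θ = 1 − 2(0.59) = -0.180, hence θ₀ = arccos -0.180 = 100.4°.
Waning ⇒ past full, so θ = 360° − 100.4° = 259.6°.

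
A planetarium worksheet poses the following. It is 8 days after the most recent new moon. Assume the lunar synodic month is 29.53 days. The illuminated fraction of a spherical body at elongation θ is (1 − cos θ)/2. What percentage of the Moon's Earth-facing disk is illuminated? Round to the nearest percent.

The Moon has covered 8/29.53 of its cycle, so θ ≈ 360° × 8/29.53 = 97.5°.
With cos θ = (-0.131), the lit fraction is (1 − (-0.131))/2 ≈ 0.566, so 57%.

57%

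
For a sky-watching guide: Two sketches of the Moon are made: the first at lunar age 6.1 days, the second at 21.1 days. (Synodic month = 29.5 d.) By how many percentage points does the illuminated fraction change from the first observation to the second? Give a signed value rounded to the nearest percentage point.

+24 pp

θ₁ = 360° × 6.1/29.5 = 74.4°, f₁ = (1 − cos θ₁)/2 = 0.366.
θ₂ = 360° × 21.1/29.5 = 257.5°, f₂ = (1 − cos θ₂)/2 = 0.608.
Change = f₂ − f₁ = +0.242 → +24 percentage points.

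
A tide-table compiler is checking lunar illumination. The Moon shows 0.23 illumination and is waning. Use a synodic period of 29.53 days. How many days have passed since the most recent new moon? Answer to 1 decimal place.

24.8 days

cos θ = 1 − 2f = 0.540, giving a principal value of 57.3°.
Waning ⇒ past full, so θ = 360° − 57.3° = 302.7°.
At 360°/29.53 d per day, 302.7° corresponds to 24.83 days.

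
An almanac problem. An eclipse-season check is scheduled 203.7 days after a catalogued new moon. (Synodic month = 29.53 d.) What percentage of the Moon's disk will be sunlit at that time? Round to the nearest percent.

Reduce mod P: 203.7 − 6×29.53 = 26.52 d into the current lunation.
Phase angle: θ = 360°·(26.52 d)/(29.53 d) = 323.3°.
Illuminated fraction = (1 − cos 323.3°)/2 = (1 − 0.802)/2 ≈ 0.099, so 10%.

10%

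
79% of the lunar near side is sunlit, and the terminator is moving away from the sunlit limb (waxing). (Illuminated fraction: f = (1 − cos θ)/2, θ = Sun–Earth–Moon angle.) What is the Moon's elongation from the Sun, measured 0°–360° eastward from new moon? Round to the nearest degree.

Invert f = (1 − cos θ)/2 to get cos θ = 1 − 2(0.79) = -0.580, hence θ₀ = arccos -0.580 = 125.5°.
Before full moon the principal value applies: θ = 125.5°.

125°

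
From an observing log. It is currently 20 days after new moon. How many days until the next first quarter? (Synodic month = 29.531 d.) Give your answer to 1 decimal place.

16.9 days

First quarter is 0.25 of the way through the cycle: age 0.25 × 29.531 = 7.383 d.
This lunation's first quarter (7.383 d) has passed, so add one period: 36.914 − 20 = 16.914 days.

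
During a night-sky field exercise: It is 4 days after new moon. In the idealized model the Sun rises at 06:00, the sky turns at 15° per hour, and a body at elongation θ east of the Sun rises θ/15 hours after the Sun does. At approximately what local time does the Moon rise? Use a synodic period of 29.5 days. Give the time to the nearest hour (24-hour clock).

09:00

Phase angle: θ = 360°·(4 d)/(29.5 d) = 48.8°.
The Moon trails the Sun by θ/15 = 48.8/15 ≈ 3.25 hours.
06:00 + 3.25 h ≈ 09:15 → 09:00 to the nearest hour.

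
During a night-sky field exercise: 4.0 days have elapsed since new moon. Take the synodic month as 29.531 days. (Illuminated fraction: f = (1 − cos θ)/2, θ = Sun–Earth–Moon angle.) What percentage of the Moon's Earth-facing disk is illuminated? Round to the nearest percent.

17%

Phase angle: θ = 360°·(4.0 d)/(29.531 d) = 48.8°.
Illuminated fraction = (1 − cos 48.8°)/2 = (1 − 0.659)/2 ≈ 0.170, so 17%.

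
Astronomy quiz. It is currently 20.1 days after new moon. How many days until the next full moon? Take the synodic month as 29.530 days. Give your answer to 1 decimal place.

24.2 days

Full moon occurs at elongation 180°, i.e. at age 29.530 × 180/360 = 14.765 d.
This lunation's full moon (14.765 d) has passed, so add one period: 44.295 − 20.1 = 24.195 days.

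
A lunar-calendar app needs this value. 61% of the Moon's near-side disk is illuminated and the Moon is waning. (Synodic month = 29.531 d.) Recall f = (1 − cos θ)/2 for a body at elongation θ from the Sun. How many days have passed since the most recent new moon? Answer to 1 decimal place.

Invert f = (1 − cos θ)/2 to get cos θ = 1 − 2(0.61) = -0.220, hence θ₀ = arccos -0.220 = 102.7°.
Waning ⇒ past full, so θ = 360° − 102.7° = 257.3°.
That fraction of the synodic month is 257.3/360 × 29.531 d ≈ 21.11 d.

21.1 days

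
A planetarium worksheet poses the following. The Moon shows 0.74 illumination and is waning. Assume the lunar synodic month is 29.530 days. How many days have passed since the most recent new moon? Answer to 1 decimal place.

19.8 days

Invert f = (1 − cos θ)/2 to get cos θ = 1 − 2(0.74) = -0.480, hence θ₀ = arccos -0.480 = 118.7°.
A waning Moon lies in 180°–360°, so θ = 360° − 118.7° = 241.3°.
At 360°/29.530 d per day, 241.3° corresponds to 19.79 days.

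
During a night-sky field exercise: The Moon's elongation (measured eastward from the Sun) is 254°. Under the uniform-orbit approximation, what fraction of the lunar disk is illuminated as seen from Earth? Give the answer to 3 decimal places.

0.638

Half-versine of 254°: (1 − (-0.276))/2 = 0.638.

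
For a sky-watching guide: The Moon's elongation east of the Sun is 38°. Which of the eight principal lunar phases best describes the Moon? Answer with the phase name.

waxing crescent

The waxing crescent sector spans roughly 22°–68°; 38° falls inside it.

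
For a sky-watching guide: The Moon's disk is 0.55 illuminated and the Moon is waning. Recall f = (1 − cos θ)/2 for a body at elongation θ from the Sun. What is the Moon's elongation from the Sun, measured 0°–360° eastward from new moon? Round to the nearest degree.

264°

cos θ = 1 − 2f = -0.100, giving a principal value of 95.7°.
Waning ⇒ past full, so θ = 360° − 95.7° = 264.3°.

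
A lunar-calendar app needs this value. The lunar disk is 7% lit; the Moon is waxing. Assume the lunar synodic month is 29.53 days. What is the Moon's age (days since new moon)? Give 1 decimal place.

cos θ = 1 − 2f = 0.860, giving a principal value of 30.7°.
Waxing ⇒ before full, so θ = 30.7°.
That fraction of the synodic month is 30.7/360 × 29.53 d ≈ 2.52 d.

2.5 days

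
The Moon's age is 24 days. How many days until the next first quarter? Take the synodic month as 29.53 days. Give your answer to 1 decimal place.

First quarter is 0.25 of the way through the cycle: age 0.25 × 29.53 = 7.383 d.
Already past this cycle's first quarter; the next is at 7.383 + 29.53 = 36.913 d, so 36.913 − 24 = 12.913 days.

12.9 days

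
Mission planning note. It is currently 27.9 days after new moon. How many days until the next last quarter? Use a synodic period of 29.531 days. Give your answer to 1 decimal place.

23.8 days

Last quarter occurs at elongation 270°, i.e. at age 29.531 × 270/360 = 22.148 d.
This lunation's last quarter (22.148 d) has passed, so add one period: 51.679 − 27.9 = 23.779 days.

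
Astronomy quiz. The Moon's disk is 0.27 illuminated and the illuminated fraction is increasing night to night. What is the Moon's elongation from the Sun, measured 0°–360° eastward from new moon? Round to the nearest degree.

63°

Invert f = (1 − cos θ)/2 to get cos θ = 1 − 2(0.27) = 0.460, hence θ₀ = arccos 0.460 = 62.6°.
Before full moon the principal value applies: θ = 62.6°.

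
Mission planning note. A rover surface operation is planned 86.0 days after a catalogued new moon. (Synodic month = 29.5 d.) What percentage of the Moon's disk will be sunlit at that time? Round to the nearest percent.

7%

86.0 d spans 2 complete synodic months (2 × 29.5 = 59.00 d) plus 27.00 d.
Elongation θ = 360° × 27.00/29.5 ≈ 329.5°.
With cos θ = 0.862, the lit fraction is (1 − 0.862)/2 ≈ 0.069, so 7%.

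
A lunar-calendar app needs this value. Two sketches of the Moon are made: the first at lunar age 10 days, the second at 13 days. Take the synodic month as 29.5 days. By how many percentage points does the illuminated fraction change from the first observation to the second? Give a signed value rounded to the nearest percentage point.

First observation: θ = 360°·10/29.5 = 122.0°, so f = 0.765.
Second observation: θ = 158.6°, f = 0.966.
Δf = 0.966 − 0.765 = +0.200, i.e. +20 pp.

+20 pp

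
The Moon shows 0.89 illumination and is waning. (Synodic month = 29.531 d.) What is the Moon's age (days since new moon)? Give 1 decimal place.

17.9 days

From f = (1 − cos θ)/2: cos θ = 1 − 2×0.89 = -0.780; arccos → 141.3°.
A waning Moon lies in 180°–360°, so θ = 360° − 141.3° = 218.7°.
That fraction of the synodic month is 218.7/360 × 29.531 d ≈ 17.94 d.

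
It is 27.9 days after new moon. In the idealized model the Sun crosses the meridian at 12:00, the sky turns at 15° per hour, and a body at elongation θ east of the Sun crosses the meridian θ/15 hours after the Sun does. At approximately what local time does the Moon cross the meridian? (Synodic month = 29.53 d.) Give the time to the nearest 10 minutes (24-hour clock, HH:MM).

Elongation θ = 360° × 27.9/29.53 ≈ 340.1°.
At 15° of sky rotation per hour, 340.1° corresponds to a 22.68 h lag.
12:00 + 22.675 h ≈ 10:41 → 10:40 to the nearest ten minutes.

10:40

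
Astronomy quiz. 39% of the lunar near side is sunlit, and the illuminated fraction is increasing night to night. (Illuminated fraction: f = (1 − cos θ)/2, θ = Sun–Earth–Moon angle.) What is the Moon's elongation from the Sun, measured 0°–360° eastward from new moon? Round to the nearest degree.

77°

Invert f = (1 − cos θ)/2 to get cos θ = 1 − 2(0.39) = 0.220, hence θ₀ = arccos 0.220 = 77.3°.
Waxing ⇒ before full, so θ = 77.3°.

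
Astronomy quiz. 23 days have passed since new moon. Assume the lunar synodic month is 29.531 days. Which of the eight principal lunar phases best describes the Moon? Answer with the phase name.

last quarter

θ ≈ 360° × 23/29.531 = 280°, which falls in the last quarter sector.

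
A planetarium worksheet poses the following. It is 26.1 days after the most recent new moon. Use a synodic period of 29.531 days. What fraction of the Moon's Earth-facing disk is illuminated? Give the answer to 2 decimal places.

0.13

Phase angle: θ = 360°·(26.1 d)/(29.531 d) = 318.2°.
Illuminated fraction = (1 − cos 318.2°)/2 = (1 − 0.745)/2 ≈ 0.127.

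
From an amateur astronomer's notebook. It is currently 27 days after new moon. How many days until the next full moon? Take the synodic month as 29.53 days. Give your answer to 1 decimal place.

17.3 days

Full moon is 0.5 of the way through the cycle: age 0.5 × 29.53 = 14.765 d.
Already past this cycle's full moon; the next is at 14.765 + 29.53 = 44.295 d, so 44.295 − 27 = 17.295 days.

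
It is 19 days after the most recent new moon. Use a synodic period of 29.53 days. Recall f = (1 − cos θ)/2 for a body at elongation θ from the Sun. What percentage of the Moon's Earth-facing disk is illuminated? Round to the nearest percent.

Phase angle: θ = 360°·(19 d)/(29.53 d) = 231.6°.
cos 231.6° = (-0.621), so f = (1 − (-0.621))/2 = 0.810, so 81%.

81%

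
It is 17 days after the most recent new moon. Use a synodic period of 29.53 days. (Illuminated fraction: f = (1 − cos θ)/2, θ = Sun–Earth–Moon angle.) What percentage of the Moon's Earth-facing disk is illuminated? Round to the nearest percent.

The Moon has covered 17/29.53 of its cycle, so θ ≈ 360° × 17/29.53 = 207.2°.
Illuminated fraction = (1 − cos 207.2°)/2 = (1 − (-0.889))/2 ≈ 0.945, so 94%.

94%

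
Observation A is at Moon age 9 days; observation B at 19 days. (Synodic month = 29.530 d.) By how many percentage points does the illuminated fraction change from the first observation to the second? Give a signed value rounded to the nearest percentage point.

θ₁ = 360° × 9/29.530 = 109.7°, f₁ = (1 − cos θ₁)/2 = 0.669.
θ₂ = 360° × 19/29.530 = 231.6°, f₂ = (1 − cos θ₂)/2 = 0.810.
Change = f₂ − f₁ = +0.142 → +14 percentage points.

+14 pp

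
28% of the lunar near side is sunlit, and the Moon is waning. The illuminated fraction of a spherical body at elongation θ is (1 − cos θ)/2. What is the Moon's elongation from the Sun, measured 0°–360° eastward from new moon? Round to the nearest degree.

From f = (1 − cos θ)/2: cos θ = 1 − 2×0.28 = 0.440; arccos → 63.9°.
Since the Moon is past full (waning), take the reflex angle: θ = 360° − 63.9° = 296.1°.

296°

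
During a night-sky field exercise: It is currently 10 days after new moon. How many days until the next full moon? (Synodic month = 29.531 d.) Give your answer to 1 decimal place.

Full moon is 0.5 of the way through the cycle: age 0.5 × 29.531 = 14.765 d.
That is 14.765 − 10 = 4.765 days ahead.

4.8 days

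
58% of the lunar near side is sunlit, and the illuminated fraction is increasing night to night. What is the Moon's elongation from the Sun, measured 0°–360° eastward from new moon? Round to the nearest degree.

From f = (1 − cos θ)/2: cos θ = 1 − 2×0.58 = -0.160; arccos → 99.2°.
Waxing ⇒ before full, so θ = 99.2°.

99°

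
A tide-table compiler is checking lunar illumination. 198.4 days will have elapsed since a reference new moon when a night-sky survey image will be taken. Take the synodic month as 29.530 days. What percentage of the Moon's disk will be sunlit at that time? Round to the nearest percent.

198.4/29.530 = 6.719 lunations, so 6 complete cycles and 21.22 d into the next.
The Moon has covered 21.22/29.530 of its cycle, so θ ≈ 360° × 21.22/29.530 = 258.7°.
With cos θ = (-0.196), the lit fraction is (1 − (-0.196))/2 ≈ 0.598, so 60%.

60%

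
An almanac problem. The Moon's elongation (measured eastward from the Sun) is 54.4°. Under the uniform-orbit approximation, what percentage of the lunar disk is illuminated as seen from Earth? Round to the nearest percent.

cos 54.4° = 0.582, so f = (1 − 0.582)/2 = 0.209, i.e. 21%.

21%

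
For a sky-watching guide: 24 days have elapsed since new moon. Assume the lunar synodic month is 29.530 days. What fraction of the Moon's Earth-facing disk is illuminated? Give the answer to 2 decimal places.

0.31

The Moon has covered 24/29.530 of its cycle, so θ ≈ 360° × 24/29.530 = 292.6°.
cos 292.6° = 0.384, so f = (1 − 0.384)/2 = 0.308.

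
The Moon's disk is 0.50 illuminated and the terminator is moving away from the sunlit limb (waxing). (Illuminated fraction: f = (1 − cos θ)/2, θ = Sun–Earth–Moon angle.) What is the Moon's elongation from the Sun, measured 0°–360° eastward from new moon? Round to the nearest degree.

From f = (1 − cos θ)/2: cos θ = 1 − 2×0.50 = 0.000; arccos → 90.0°.
Before full moon the principal value applies: θ = 90.0°.

90°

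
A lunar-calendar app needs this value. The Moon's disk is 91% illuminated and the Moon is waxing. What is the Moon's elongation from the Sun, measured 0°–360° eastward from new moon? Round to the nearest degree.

From f = (1 − cos θ)/2: cos θ = 1 − 2×0.91 = -0.820; arccos → 145.1°.
Before full moon the principal value applies: θ = 145.1°.

145°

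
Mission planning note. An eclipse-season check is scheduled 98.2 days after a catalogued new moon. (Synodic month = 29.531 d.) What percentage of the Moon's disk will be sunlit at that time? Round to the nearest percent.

98.2 d spans 3 complete synodic months (3 × 29.531 = 88.59 d) plus 9.61 d.
Elongation θ = 360° × 9.61/29.531 ≈ 117.1°.
Illuminated fraction = (1 − cos 117.1°)/2 = (1 − (-0.456))/2 ≈ 0.728, so 73%.

73%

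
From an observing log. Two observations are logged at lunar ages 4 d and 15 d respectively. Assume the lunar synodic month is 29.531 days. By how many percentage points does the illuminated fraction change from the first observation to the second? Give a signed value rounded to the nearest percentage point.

First observation: θ = 360°·4/29.531 = 48.8°, so f = 0.170.
Second observation: θ = 182.9°, f = 0.999.
Δf = 0.999 − 0.170 = +0.829, i.e. +83 pp.

+83 percentage points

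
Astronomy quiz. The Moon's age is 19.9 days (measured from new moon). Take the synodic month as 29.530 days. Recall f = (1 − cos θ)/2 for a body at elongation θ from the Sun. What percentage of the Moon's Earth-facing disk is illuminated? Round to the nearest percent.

The Moon has covered 19.9/29.530 of its cycle, so θ ≈ 360° × 19.9/29.530 = 242.6°.
With cos θ = (-0.460), the lit fraction is (1 − (-0.460))/2 ≈ 0.730, so 73%.

73%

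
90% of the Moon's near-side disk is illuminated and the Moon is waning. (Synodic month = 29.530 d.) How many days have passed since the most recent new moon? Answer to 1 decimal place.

cos θ = 1 − 2f = -0.800, giving a principal value of 143.1°.
Since the Moon is past full (waning), take the reflex angle: θ = 360° − 143.1° = 216.9°.
Age = 29.530 × 216.9°/360° ≈ 17.79 days.

17.8 days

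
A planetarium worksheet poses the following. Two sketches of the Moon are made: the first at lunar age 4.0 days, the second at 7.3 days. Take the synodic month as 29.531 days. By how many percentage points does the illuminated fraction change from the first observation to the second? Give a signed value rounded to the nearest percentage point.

+32 percentage points

θ₁ = 360° × 4.0/29.531 = 48.8°, f₁ = (1 − cos θ₁)/2 = 0.170.
θ₂ = 360° × 7.3/29.531 = 89.0°, f₂ = (1 − cos θ₂)/2 = 0.491.
Change = f₂ − f₁ = +0.321 → +32 percentage points.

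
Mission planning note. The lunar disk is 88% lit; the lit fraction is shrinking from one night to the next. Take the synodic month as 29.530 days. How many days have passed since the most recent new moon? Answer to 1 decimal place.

18.1 days

From f = (1 − cos θ)/2: cos θ = 1 − 2×0.88 = -0.760; arccos → 139.5°.
A waning Moon lies in 180°–360°, so θ = 360° − 139.5° = 220.5°.
That fraction of the synodic month is 220.5/360 × 29.530 d ≈ 18.09 d.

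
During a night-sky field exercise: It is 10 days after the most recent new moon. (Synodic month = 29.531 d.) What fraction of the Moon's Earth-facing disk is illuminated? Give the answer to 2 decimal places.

Elongation θ = 360° × 10/29.531 ≈ 121.9°.
Illuminated fraction = (1 − cos 121.9°)/2 = (1 − (-0.529))/2 ≈ 0.764.

0.76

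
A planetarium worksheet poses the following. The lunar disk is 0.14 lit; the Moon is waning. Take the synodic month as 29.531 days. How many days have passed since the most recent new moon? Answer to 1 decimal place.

25.9 days

From f = (1 − cos θ)/2: cos θ = 1 − 2×0.14 = 0.720; arccos → 43.9°.
A waning Moon lies in 180°–360°, so θ = 360° − 43.9° = 316.1°.
Age = 29.531 × 316.1°/360° ≈ 25.93 days.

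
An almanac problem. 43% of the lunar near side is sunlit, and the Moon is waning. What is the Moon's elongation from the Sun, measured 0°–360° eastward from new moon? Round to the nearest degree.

Invert f = (1 − cos θ)/2 to get cos θ = 1 − 2(0.43) = 0.140, hence θ₀ = arccos 0.140 = 82.0°.
A waning Moon lies in 180°–360°, so θ = 360° − 82.0° = 278.0°.

278°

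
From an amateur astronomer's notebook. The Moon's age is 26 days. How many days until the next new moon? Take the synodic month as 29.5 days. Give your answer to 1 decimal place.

One full lunation from the last new moon is 29.5 d; remaining = 29.5 − 26 = 3.500 d.

3.5 days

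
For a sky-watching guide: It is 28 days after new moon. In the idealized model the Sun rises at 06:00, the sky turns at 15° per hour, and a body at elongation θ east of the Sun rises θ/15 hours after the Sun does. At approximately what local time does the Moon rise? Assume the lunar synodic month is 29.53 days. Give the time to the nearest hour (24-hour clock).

05:00

The Moon has covered 28/29.53 of its cycle, so θ ≈ 360° × 28/29.53 = 341.3°.
Delay after the Sun = 341.3° / (15°/h) ≈ 22.76 h.
06:00 + 22.76 h ≈ 04:45 → 05:00 to the nearest hour.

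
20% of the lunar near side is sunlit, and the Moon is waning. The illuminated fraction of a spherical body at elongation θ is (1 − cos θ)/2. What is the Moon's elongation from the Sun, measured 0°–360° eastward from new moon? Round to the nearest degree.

From f = (1 − cos θ)/2: cos θ = 1 − 2×0.20 = 0.600; arccos → 53.1°.
A waning Moon lies in 180°–360°, so θ = 360° − 53.1° = 306.9°.

307°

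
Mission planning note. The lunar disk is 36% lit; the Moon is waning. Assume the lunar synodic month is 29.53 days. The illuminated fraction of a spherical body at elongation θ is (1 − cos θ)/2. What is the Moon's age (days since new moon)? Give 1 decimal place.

23.5 days

cos θ = 1 − 2f = 0.280, giving a principal value of 73.7°.
Since the Moon is past full (waning), take the reflex angle: θ = 360° − 73.7° = 286.3°.
Age = 29.53 × 286.3°/360° ≈ 23.48 days.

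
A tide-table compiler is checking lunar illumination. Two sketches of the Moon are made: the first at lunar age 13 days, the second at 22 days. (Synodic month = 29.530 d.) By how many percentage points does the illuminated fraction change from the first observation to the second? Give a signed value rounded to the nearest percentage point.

-45 percentage points

θ₁ = 360° × 13/29.530 = 158.5°, f₁ = (1 − cos θ₁)/2 = 0.965.
θ₂ = 360° × 22/29.530 = 268.2°, f₂ = (1 − cos θ₂)/2 = 0.516.
Change = f₂ − f₁ = -0.449 → -45 percentage points.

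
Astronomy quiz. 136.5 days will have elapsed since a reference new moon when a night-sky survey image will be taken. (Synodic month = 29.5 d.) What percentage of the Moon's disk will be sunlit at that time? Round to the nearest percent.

136.5 d spans 4 complete synodic months (4 × 29.5 = 118.00 d) plus 18.50 d.
The Moon has covered 18.50/29.5 of its cycle, so θ ≈ 360° × 18.50/29.5 = 225.8°.
Illuminated fraction = (1 − cos 225.8°)/2 = (1 − (-0.698))/2 ≈ 0.849, so 85%.

85%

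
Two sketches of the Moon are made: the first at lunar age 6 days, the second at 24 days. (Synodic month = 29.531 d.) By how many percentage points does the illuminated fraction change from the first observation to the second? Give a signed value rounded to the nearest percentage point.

-5 percentage points

First observation: θ = 360°·6/29.531 = 73.1°, so f = 0.355.
Second observation: θ = 292.6°, f = 0.308.
Δf = 0.308 − 0.355 = -0.047, i.e. -5 pp.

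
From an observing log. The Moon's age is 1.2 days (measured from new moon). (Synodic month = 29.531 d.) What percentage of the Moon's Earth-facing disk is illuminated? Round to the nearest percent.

Elongation θ = 360° × 1.2/29.531 ≈ 14.6°.
cos 14.6° = 0.968, so f = (1 − 0.968)/2 = 0.016, so 2%.

2%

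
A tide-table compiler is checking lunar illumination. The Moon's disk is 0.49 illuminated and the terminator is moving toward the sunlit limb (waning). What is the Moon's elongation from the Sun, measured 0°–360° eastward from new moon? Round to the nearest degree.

From f = (1 − cos θ)/2: cos θ = 1 − 2×0.49 = 0.020; arccos → 88.9°.
A waning Moon lies in 180°–360°, so θ = 360° − 88.9° = 271.1°.

271°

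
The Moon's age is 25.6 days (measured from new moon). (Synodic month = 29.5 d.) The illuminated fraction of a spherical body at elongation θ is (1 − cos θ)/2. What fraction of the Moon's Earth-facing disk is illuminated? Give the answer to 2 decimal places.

Elongation θ = 360° × 25.6/29.5 ≈ 312.4°.
With cos θ = 0.674, the lit fraction is (1 − 0.674)/2 ≈ 0.163.

0.16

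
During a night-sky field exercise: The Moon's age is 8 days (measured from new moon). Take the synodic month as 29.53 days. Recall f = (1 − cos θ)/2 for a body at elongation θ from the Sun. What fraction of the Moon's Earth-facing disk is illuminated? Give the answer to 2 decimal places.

Phase angle: θ = 360°·(8 d)/(29.53 d) = 97.5°.
Illuminated fraction = (1 − cos 97.5°)/2 = (1 − (-0.131))/2 ≈ 0.566.

0.57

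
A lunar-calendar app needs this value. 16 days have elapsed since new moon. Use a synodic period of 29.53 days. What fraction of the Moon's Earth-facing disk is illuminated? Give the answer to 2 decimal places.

Elongation θ = 360° × 16/29.53 ≈ 195.1°.
cos 195.1° = (-0.966), so f = (1 − (-0.966))/2 = 0.983.

0.98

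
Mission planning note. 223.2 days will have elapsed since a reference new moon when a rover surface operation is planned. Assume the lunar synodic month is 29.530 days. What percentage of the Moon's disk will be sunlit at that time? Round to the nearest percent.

97%

Reduce mod P: 223.2 − 7×29.530 = 16.49 d into the current lunation.
The Moon has covered 16.49/29.530 of its cycle, so θ ≈ 360° × 16.49/29.530 = 201.0°.
Illuminated fraction = (1 − cos 201.0°)/2 = (1 − (-0.933))/2 ≈ 0.967, so 97%.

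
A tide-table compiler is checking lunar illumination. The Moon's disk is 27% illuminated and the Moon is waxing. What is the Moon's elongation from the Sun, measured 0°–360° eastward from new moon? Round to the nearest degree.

63°

From f = (1 − cos θ)/2: cos θ = 1 − 2×0.27 = 0.460; arccos → 62.6°.
Before full moon the principal value applies: θ = 62.6°.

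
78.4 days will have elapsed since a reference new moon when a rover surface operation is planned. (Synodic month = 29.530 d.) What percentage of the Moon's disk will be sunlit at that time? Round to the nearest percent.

Reduce mod P: 78.4 − 2×29.530 = 19.34 d into the current lunation.
Phase angle: θ = 360°·(19.34 d)/(29.530 d) = 235.8°.
cos 235.8° = (-0.562), so f = (1 − (-0.562))/2 = 0.781, so 78%.

78%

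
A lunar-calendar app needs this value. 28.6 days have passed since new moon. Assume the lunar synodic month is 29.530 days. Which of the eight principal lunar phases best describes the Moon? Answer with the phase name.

θ ≈ 360° × 28.6/29.530 = 349°, which falls in the new moon sector.

new moon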